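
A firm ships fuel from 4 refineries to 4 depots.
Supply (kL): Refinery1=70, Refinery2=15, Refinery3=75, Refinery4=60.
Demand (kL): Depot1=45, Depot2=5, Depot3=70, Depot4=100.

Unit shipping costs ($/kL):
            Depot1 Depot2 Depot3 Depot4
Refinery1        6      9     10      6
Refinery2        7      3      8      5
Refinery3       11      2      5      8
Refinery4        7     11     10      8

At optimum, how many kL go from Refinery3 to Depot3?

70

Optimal shipments:
  Refinery1 to Depot4: 70 kL
  Refinery2 to Depot4: 15 kL
  Refinery3 to Depot2: 5 kL
  Refinery3 to Depot3: 70 kL
  Refinery4 to Depot1: 45 kL
  Refinery4 to Depot4: 15 kL
Total cost = $1290.
So Refinery3→Depot3 carries 70 kL.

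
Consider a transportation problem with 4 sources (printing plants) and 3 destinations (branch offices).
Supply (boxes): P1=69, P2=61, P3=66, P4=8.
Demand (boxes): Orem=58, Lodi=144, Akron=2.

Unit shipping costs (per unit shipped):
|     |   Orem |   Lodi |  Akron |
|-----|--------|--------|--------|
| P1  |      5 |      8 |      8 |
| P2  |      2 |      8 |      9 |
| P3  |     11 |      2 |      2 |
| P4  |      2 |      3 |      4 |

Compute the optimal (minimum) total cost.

An optimal shipping plan:
  P1→Lodi: 69 × 8 = 552
  P2→Orem: 58 × 2 = 116
  P2→Lodi: 3 × 8 = 24
  P3→Lodi: 64 × 2 = 128
  P3→Akron: 2 × 2 = 4
  P4→Lodi: 8 × 3 = 24
Total = 552 + 116 + 24 + 128 + 4 + 24 = 848.

848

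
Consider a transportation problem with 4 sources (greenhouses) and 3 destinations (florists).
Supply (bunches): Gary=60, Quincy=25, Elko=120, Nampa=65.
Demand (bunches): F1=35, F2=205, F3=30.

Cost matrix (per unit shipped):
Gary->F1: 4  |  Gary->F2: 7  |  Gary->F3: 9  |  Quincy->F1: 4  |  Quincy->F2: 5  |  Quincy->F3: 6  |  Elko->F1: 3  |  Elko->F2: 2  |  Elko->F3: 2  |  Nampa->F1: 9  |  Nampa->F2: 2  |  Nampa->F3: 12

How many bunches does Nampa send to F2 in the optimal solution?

The minimum-cost plan:
  Gary–F1: 35 × 4 = 140
  Gary–F2: 25 × 7 = 175
  Quincy–F2: 25 × 5 = 125
  Elko–F2: 90 × 2 = 180
  Elko–F3: 30 × 2 = 60
  Nampa–F2: 65 × 2 = 130
Total cost = 810.
So Nampa→F2 carries 65 bunches.

65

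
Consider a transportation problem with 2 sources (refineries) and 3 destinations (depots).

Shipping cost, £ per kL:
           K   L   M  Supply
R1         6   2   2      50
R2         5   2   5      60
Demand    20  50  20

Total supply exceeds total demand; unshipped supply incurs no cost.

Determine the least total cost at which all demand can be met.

240

A cheapest plan:
  R1→L: 30 × £2 = £60
  R1→M: 20 × £2 = £40
  R2→K: 20 × £5 = £100
  R2→L: 20 × £2 = £40
Total = 60 + 40 + 100 + 40 = £240.
(Supply check: R1 ships 50; R2 ships 40.)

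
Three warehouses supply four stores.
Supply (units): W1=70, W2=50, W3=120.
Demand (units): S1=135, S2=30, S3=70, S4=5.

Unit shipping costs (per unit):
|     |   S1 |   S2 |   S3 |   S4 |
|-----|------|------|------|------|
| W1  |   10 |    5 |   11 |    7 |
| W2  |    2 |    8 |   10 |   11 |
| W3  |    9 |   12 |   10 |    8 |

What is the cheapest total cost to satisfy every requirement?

One minimum-cost allocation:
  W1->S2: 30 × 5 = 150
  W1->S3: 35 × 11 = 385
  W1->S4: 5 × 7 = 35
  W2->S1: 50 × 2 = 100
  W3->S1: 85 × 9 = 765
  W3->S3: 35 × 10 = 350
Total = 150 + 385 + 35 + 100 + 765 + 350 = 1785.
(Supply check: W1 ships 70; W2 ships 50; W3 ships 120.)

1785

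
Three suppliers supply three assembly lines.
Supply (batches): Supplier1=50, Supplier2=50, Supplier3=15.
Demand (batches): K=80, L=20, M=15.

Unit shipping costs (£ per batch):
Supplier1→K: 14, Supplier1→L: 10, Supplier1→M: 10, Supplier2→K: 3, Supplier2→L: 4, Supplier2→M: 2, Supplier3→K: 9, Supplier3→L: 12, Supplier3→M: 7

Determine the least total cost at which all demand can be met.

An optimal shipping plan:
  Supplier1->K: 15 × £14 = £210
  Supplier1->L: 20 × £10 = £200
  Supplier1->M: 15 × £10 = £150
  Supplier2->K: 50 × £3 = £150
  Supplier3->K: 15 × £9 = £135
Total = 210 + 200 + 150 + 150 + 135 = £845.

845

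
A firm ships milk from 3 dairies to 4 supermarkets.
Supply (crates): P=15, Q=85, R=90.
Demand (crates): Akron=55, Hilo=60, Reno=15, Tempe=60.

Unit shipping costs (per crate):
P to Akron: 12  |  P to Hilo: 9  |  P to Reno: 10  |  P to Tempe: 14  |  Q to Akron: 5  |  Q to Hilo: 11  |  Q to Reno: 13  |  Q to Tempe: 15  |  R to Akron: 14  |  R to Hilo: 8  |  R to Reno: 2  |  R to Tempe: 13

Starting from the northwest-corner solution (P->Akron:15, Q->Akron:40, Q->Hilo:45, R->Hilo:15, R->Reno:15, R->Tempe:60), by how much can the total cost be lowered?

Current plan cost = 15·12 + 40·5 + 45·11 + 15·8 + 15·2 + 60·13 = 1805.
Optimal plan:
  P to Hilo: 15 × 9 = 135
  Q to Akron: 55 × 5 = 275
  Q to Tempe: 30 × 15 = 450
  R to Hilo: 45 × 8 = 360
  R to Reno: 15 × 2 = 30
  R to Tempe: 30 × 13 = 390
Optimal cost = 1640.
Saving = 1805 − 1640 = 165.

165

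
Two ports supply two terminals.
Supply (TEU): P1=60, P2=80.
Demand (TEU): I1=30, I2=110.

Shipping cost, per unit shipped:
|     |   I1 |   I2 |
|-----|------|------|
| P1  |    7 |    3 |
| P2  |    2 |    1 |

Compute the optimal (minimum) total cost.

An optimal shipping plan:
  P1->I2: 60 × 3 = 180
  P2->I1: 30 × 2 = 60
  P2->I2: 50 × 1 = 50
Total = 180 + 60 + 50 = 290.

290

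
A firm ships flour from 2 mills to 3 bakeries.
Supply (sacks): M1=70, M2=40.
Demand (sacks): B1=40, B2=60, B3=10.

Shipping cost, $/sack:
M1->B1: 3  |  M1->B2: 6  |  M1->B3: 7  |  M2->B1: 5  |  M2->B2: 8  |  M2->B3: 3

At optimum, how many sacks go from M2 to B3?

Optimal shipments:
  M1 to B1: 40 × $3 = $120
  M1 to B2: 30 × $6 = $180
  M2 to B2: 30 × $8 = $240
  M2 to B3: 10 × $3 = $30
Total cost = $570.
So M2→B3 carries 10 sacks.

10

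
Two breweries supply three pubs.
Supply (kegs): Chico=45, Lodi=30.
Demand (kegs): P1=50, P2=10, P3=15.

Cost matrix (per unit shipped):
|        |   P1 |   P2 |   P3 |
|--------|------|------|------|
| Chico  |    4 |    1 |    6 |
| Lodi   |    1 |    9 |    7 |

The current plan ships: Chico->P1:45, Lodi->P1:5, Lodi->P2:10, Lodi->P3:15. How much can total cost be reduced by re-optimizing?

Current plan cost = 45·4 + 5·1 + 10·9 + 15·7 = 380.
Optimal plan:
  Chico to P1: 20 kegs
  Chico to P2: 10 kegs
  Chico to P3: 15 kegs
  Lodi to P1: 30 kegs
Optimal cost = 210.
Saving = 380 − 210 = 170.

170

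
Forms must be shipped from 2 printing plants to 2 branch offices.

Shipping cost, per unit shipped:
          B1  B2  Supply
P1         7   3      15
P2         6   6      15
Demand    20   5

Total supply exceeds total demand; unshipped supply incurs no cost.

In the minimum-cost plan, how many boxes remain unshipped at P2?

Minimum-cost shipments:
  P1 to B1: 5 × 7 = 35
  P1 to B2: 5 × 3 = 15
  P2 to B1: 15 × 6 = 90
Total cost = 140.
P2 ships 15 of its 15, leaving 0.

0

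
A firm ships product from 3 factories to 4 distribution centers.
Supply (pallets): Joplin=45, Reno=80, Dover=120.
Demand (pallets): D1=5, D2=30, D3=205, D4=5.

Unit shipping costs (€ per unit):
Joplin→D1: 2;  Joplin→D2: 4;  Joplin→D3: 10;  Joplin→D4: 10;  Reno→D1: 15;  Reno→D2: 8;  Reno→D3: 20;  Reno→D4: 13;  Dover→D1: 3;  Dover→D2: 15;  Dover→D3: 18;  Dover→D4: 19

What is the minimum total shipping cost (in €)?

A cheapest plan:
  Joplin–D3: 45 × €10 = €450
  Reno–D2: 30 × €8 = €240
  Reno–D3: 45 × €20 = €900
  Reno–D4: 5 × €13 = €65
  Dover–D1: 5 × €3 = €15
  Dover–D3: 115 × €18 = €2070
Total = 450 + 240 + 900 + 65 + 15 + 2070 = €3740.

3740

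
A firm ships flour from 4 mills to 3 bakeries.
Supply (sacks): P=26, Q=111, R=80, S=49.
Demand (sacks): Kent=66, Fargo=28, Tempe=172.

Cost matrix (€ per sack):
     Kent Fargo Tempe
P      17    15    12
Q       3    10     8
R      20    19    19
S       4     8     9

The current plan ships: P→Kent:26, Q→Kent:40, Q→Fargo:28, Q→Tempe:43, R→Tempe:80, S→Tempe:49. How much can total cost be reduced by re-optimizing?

Current plan cost = 26·17 + 40·3 + 28·10 + 43·8 + 80·19 + 49·9 = €3147.
Optimal plan:
  P->Tempe: 26 × €12 = €312
  Q->Kent: 45 × €3 = €135
  Q->Tempe: 66 × €8 = €528
  R->Tempe: 80 × €19 = €1520
  S->Kent: 21 × €4 = €84
  S->Fargo: 28 × €8 = €224
Optimal cost = €2803.
Saving = 3147 − 2803 = €344.

344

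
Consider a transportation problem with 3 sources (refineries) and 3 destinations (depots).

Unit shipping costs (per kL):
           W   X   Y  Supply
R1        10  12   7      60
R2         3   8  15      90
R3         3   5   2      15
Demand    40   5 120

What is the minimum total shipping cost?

One minimum-cost allocation:
  R1->Y: 60 × 7 = 420
  R2->W: 40 × 3 = 120
  R2->X: 5 × 8 = 40
  R2->Y: 45 × 15 = 675
  R3->Y: 15 × 2 = 30
Total = 420 + 120 + 40 + 675 + 30 = 1285.

1285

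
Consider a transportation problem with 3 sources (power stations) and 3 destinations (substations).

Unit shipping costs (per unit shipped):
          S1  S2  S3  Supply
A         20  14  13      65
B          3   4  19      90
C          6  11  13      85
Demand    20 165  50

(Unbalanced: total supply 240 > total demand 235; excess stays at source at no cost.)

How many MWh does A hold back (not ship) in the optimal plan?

5

An optimal plan:
  A to S2: 10 × 14 = 140
  A to S3: 50 × 13 = 650
  B to S2: 90 × 4 = 360
  C to S1: 20 × 6 = 120
  C to S2: 65 × 11 = 715
Total cost = 1985.
A ships 60 of its 65, leaving 5.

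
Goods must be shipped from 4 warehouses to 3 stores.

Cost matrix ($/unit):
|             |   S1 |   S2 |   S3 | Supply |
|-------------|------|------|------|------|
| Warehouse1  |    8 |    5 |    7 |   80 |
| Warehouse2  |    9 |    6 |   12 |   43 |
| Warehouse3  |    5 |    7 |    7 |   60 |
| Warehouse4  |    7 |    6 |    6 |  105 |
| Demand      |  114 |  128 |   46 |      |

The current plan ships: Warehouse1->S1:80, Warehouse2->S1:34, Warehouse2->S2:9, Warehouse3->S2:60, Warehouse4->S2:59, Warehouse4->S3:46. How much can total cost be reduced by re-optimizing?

408

Current plan cost = 80·8 + 34·9 + 9·6 + 60·7 + 59·6 + 46·6 = $2050.
Optimal plan:
  Warehouse1 to S2: 80 units
  Warehouse2 to S2: 43 units
  Warehouse3 to S1: 60 units
  Warehouse4 to S1: 54 units
  Warehouse4 to S2: 5 units
  Warehouse4 to S3: 46 units
Optimal cost = $1642.
Saving = 2050 − 1642 = $408.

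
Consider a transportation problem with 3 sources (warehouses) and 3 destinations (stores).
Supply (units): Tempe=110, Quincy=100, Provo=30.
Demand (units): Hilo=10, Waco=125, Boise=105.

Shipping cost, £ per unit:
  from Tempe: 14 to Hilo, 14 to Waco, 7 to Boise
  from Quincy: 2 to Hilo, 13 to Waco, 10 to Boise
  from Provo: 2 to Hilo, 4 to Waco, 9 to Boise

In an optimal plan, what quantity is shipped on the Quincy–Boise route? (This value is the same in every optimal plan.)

0

Optimal shipments:
  Tempe->Waco: 5 units
  Tempe->Boise: 105 units
  Quincy->Hilo: 10 units
  Quincy->Waco: 90 units
  Provo->Waco: 30 units
Total cost = £2115.
The route Quincy→Boise is not used.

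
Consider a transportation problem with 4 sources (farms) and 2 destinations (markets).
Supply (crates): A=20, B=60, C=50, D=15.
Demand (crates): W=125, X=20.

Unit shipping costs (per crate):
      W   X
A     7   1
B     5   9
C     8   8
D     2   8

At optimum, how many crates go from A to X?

The minimum-cost plan:
  A–X: 20 × 1 = 20
  B–W: 60 × 5 = 300
  C–W: 50 × 8 = 400
  D–W: 15 × 2 = 30
Total cost = 750.
So A→X carries 20 crates.

20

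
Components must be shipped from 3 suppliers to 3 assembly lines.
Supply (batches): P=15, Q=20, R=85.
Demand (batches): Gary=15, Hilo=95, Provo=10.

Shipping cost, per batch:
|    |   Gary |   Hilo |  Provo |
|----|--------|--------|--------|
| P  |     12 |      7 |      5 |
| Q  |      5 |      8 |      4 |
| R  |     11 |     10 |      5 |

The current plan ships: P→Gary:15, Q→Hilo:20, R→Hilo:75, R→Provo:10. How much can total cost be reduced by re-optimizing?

120

Current plan cost = 15·12 + 20·8 + 75·10 + 10·5 = 1140.
Optimal plan:
  P to Hilo: 15 × 7 = 105
  Q to Gary: 15 × 5 = 75
  Q to Hilo: 5 × 8 = 40
  R to Hilo: 75 × 10 = 750
  R to Provo: 10 × 5 = 50
Optimal cost = 1020.
Saving = 1140 − 1020 = 120.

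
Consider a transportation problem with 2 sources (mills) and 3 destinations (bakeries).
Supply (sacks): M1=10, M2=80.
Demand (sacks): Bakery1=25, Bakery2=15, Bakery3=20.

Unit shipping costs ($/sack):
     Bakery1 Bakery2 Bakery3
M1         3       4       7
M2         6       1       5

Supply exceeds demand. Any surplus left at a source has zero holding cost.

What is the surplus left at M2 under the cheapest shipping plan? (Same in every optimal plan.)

Minimum-cost shipments:
  M1->Bakery1: 10 × $3 = $30
  M2->Bakery1: 15 × $6 = $90
  M2->Bakery2: 15 × $1 = $15
  M2->Bakery3: 20 × $5 = $100
Total cost = $235.
M2 ships 50 of its 80, leaving 30.

30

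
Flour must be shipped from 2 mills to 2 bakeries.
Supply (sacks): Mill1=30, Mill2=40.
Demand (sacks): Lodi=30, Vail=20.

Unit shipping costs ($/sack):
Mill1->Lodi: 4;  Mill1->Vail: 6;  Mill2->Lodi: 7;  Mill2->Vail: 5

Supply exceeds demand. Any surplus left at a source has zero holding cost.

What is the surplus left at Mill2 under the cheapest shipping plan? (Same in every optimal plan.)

An optimal plan:
  Mill1 to Lodi: 30 × $4 = $120
  Mill2 to Vail: 20 × $5 = $100
Total cost = $220.
Mill2 ships 20 of its 40, leaving 20.

20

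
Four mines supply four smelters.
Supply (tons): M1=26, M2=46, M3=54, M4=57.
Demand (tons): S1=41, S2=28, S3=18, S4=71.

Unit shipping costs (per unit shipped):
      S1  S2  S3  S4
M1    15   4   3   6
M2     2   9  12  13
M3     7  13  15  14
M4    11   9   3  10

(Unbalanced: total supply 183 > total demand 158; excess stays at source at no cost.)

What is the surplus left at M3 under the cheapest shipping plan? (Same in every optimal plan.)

25

Minimum-cost shipments:
  M1→S2: 23 × 4 = 92
  M1→S4: 3 × 6 = 18
  M2→S1: 41 × 2 = 82
  M2→S2: 5 × 9 = 45
  M3→S4: 29 × 14 = 406
  M4→S3: 18 × 3 = 54
  M4→S4: 39 × 10 = 390
Total cost = 1087.
M3 ships 29 of its 54, leaving 25.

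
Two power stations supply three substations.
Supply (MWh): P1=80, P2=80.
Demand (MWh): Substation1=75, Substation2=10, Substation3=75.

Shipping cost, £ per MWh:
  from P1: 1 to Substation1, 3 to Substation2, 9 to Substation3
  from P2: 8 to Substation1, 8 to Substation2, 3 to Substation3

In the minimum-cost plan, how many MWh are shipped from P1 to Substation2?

Solving gives:
  P1→Substation1: 75 × £1 = £75
  P1→Substation2: 5 × £3 = £15
  P2→Substation2: 5 × £8 = £40
  P2→Substation3: 75 × £3 = £225
Total cost = £355.
So P1→Substation2 carries 5 MWh.

5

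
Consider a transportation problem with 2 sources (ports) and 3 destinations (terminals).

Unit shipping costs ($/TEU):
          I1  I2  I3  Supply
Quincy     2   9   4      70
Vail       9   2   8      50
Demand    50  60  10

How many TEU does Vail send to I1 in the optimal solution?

The minimum-cost plan:
  Quincy to I1: 50 TEU
  Quincy to I2: 10 TEU
  Quincy to I3: 10 TEU
  Vail to I2: 50 TEU
Total cost = $330.
The route Vail→I1 is not used.

0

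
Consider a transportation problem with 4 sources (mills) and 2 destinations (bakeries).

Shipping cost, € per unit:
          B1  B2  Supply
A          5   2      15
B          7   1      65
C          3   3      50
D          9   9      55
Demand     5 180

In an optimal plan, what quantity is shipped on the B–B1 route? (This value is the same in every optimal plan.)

The minimum-cost plan:
  A→B2: 15 × €2 = €30
  B→B2: 65 × €1 = €65
  C→B1: 5 × €3 = €15
  C→B2: 45 × €3 = €135
  D→B2: 55 × €9 = €495
Total cost = €740.
The route B→B1 is not used.

0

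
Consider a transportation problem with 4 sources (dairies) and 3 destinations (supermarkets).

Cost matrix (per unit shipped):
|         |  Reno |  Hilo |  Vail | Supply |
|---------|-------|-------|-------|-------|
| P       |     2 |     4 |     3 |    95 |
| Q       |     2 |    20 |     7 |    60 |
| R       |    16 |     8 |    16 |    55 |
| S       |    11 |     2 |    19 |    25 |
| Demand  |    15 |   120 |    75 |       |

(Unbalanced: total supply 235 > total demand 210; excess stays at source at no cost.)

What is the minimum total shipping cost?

985

Optimal allocation:
  P->Hilo: 40 crates
  P->Vail: 55 crates
  Q->Reno: 15 crates
  Q->Vail: 20 crates
  R->Hilo: 55 crates
  S->Hilo: 25 crates
Total cost = 985.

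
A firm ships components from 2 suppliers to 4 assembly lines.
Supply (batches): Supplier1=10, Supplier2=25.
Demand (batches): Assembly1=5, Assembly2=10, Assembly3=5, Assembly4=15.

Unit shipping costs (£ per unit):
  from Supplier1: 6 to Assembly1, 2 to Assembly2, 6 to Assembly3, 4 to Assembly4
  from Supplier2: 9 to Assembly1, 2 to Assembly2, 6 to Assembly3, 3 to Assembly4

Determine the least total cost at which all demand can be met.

125

A cheapest plan:
  Supplier1→Assembly1: 5 × £6 = £30
  Supplier1→Assembly2: 5 × £2 = £10
  Supplier2→Assembly2: 5 × £2 = £10
  Supplier2→Assembly3: 5 × £6 = £30
  Supplier2→Assembly4: 15 × £3 = £45
Total = 30 + 10 + 10 + 30 + 45 = £125.
(Supply check: Supplier1 ships 10; Supplier2 ships 25.)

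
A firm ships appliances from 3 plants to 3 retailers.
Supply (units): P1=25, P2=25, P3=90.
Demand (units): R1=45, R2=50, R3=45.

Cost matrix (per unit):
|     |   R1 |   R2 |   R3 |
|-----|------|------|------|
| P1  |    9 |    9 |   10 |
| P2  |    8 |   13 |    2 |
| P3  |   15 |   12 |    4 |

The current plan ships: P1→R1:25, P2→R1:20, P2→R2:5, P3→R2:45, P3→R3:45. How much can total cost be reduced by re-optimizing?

Current plan cost = 25·9 + 20·8 + 5·13 + 45·12 + 45·4 = 1170.
Optimal plan:
  P1→R1: 20 units
  P1→R2: 5 units
  P2→R1: 25 units
  P3→R2: 45 units
  P3→R3: 45 units
Optimal cost = 1145.
Saving = 1170 − 1145 = 25.

25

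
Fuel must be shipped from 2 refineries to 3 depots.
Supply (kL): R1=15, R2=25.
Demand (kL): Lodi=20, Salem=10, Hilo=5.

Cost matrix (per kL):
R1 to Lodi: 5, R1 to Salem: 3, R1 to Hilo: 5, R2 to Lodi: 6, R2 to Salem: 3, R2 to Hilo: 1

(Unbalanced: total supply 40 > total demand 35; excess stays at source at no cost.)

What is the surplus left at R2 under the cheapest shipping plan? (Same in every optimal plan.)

5

An optimal plan:
  R1–Lodi: 15 × 5 = 75
  R2–Lodi: 5 × 6 = 30
  R2–Salem: 10 × 3 = 30
  R2–Hilo: 5 × 1 = 5
Total cost = 140.
R2 ships 20 of its 25, leaving 5.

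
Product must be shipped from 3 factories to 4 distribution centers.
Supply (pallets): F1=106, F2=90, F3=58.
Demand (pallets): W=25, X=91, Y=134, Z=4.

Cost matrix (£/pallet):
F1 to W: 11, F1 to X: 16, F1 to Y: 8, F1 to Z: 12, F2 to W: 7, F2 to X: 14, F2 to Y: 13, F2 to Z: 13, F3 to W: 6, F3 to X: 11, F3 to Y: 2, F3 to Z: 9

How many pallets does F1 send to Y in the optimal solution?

76

The minimum-cost plan:
  F1->X: 26 × £16 = £416
  F1->Y: 76 × £8 = £608
  F1->Z: 4 × £12 = £48
  F2->W: 25 × £7 = £175
  F2->X: 65 × £14 = £910
  F3->Y: 58 × £2 = £116
Total cost = £2273.
So F1→Y carries 76 pallets.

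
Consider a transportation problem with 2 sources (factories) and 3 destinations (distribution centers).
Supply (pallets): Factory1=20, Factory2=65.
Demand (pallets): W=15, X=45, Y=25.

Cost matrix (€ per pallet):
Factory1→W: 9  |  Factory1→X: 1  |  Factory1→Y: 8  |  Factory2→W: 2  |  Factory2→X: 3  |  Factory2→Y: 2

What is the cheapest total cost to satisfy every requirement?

175

Optimal allocation:
  Factory1->X: 20 pallets
  Factory2->W: 15 pallets
  Factory2->X: 25 pallets
  Factory2->Y: 25 pallets
Total cost = €175.
(Supply check: Factory1 ships 20; Factory2 ships 65.)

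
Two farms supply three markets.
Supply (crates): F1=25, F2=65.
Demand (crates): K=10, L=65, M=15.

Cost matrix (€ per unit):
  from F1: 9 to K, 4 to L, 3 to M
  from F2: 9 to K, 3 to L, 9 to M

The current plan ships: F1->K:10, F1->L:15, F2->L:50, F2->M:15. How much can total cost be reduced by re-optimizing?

Current plan cost = 10·9 + 15·4 + 50·3 + 15·9 = €435.
Optimal plan:
  F1->K: 10 × €9 = €90
  F1->M: 15 × €3 = €45
  F2->L: 65 × €3 = €195
Optimal cost = €330.
Saving = 435 − 330 = €105.

105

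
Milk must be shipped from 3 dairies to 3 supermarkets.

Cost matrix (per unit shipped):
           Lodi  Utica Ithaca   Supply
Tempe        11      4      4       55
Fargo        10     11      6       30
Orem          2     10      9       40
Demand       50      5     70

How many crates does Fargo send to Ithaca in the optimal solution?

Optimal shipments:
  Tempe–Utica: 5 × 4 = 20
  Tempe–Ithaca: 50 × 4 = 200
  Fargo–Lodi: 10 × 10 = 100
  Fargo–Ithaca: 20 × 6 = 120
  Orem–Lodi: 40 × 2 = 80
Total cost = 520.
So Fargo→Ithaca carries 20 crates.

20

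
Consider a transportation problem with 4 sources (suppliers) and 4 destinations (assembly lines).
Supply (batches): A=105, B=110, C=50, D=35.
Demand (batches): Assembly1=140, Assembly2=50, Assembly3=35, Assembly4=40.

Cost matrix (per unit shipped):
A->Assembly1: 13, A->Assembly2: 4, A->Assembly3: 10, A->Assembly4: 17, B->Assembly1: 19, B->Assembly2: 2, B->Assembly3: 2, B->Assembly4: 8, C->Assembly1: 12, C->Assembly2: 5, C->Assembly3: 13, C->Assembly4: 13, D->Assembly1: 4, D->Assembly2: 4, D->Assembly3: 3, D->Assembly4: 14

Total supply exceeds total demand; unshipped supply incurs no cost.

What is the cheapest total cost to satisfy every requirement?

Optimal allocation:
  A→Assembly1: 55 × 13 = 715
  A→Assembly2: 15 × 4 = 60
  B→Assembly2: 35 × 2 = 70
  B→Assembly3: 35 × 2 = 70
  B→Assembly4: 40 × 8 = 320
  C→Assembly1: 50 × 12 = 600
  D→Assembly1: 35 × 4 = 140
Total = 715 + 60 + 70 + 70 + 320 + 600 + 140 = 1975.

1975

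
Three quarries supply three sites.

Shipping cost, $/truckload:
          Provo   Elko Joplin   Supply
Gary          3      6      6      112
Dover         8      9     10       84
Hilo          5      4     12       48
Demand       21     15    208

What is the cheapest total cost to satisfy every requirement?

1821

One minimum-cost allocation:
  Gary->Joplin: 112 × $6 = $672
  Dover->Joplin: 84 × $10 = $840
  Hilo->Provo: 21 × $5 = $105
  Hilo->Elko: 15 × $4 = $60
  Hilo->Joplin: 12 × $12 = $144
Total = 672 + 840 + 105 + 60 + 144 = $1821.
(Supply check: Gary ships 112; Dover ships 84; Hilo ships 48.)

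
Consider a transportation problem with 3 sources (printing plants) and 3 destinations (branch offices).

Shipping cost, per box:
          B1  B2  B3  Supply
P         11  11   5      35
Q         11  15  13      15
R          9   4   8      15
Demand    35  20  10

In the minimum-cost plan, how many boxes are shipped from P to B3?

10

Solving gives:
  P→B1: 20 × 11 = 220
  P→B2: 5 × 11 = 55
  P→B3: 10 × 5 = 50
  Q→B1: 15 × 11 = 165
  R→B2: 15 × 4 = 60
Total cost = 550.
So P→B3 carries 10 boxes.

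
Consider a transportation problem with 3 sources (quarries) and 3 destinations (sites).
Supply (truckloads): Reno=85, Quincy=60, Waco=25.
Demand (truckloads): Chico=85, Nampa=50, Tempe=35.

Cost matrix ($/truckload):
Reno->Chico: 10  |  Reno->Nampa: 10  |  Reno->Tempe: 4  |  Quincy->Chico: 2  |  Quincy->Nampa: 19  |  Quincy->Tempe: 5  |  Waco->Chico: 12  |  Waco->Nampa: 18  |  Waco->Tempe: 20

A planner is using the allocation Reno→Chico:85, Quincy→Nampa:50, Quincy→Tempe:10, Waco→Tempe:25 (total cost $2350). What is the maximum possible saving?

Current plan cost = 85·10 + 50·19 + 10·5 + 25·20 = $2350.
Optimal plan:
  Reno→Nampa: 50 × $10 = $500
  Reno→Tempe: 35 × $4 = $140
  Quincy→Chico: 60 × $2 = $120
  Waco→Chico: 25 × $12 = $300
Optimal cost = $1060.
Saving = 2350 − 1060 = $1290.

1290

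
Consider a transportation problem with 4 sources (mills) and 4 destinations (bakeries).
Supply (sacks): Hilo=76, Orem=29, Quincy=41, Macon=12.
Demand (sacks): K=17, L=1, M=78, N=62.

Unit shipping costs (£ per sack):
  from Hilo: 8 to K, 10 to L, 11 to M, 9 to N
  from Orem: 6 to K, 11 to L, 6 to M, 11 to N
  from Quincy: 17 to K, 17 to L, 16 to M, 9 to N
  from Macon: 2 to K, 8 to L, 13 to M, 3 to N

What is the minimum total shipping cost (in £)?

A cheapest plan:
  Hilo to K: 17 × £8 = £136
  Hilo to L: 1 × £10 = £10
  Hilo to M: 49 × £11 = £539
  Hilo to N: 9 × £9 = £81
  Orem to M: 29 × £6 = £174
  Quincy to N: 41 × £9 = £369
  Macon to N: 12 × £3 = £36
Total = 136 + 10 + 539 + 81 + 174 + 369 + 36 = £1345.

1345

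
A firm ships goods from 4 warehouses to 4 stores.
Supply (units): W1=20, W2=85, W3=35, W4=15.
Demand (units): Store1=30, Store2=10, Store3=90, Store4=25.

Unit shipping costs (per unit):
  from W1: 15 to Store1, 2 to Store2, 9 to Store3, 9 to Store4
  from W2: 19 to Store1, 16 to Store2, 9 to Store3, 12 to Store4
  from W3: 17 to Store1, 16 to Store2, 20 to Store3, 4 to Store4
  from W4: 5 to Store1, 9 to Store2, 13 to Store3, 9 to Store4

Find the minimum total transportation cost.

A cheapest plan:
  W1 to Store1: 5 units
  W1 to Store2: 10 units
  W1 to Store3: 5 units
  W2 to Store3: 85 units
  W3 to Store1: 10 units
  W3 to Store4: 25 units
  W4 to Store1: 15 units
Total cost = 1250.
(Supply check: W1 ships 20; W2 ships 85; W3 ships 35; W4 ships 15.)

1250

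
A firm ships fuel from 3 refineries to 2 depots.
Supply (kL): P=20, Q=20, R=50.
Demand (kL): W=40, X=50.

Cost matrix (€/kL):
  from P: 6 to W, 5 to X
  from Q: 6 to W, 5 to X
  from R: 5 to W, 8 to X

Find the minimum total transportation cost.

An optimal shipping plan:
  P->X: 20 × €5 = €100
  Q->X: 20 × €5 = €100
  R->W: 40 × €5 = €200
  R->X: 10 × €8 = €80
Total = 100 + 100 + 200 + 80 = €480.
(Supply check: P ships 20; Q ships 20; R ships 50.)

480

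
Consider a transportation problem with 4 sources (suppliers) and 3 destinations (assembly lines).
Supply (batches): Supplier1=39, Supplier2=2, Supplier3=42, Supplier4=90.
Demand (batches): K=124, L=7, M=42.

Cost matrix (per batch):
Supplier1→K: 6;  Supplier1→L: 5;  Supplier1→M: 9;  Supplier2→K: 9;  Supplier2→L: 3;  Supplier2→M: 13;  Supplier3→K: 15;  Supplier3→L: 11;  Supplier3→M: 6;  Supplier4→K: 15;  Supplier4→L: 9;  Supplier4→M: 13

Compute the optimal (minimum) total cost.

A cheapest plan:
  Supplier1–K: 39 × 6 = 234
  Supplier2–K: 2 × 9 = 18
  Supplier3–M: 42 × 6 = 252
  Supplier4–K: 83 × 15 = 1245
  Supplier4–L: 7 × 9 = 63
Total = 234 + 18 + 252 + 1245 + 63 = 1812.
(Supply check: Supplier1 ships 39; Supplier2 ships 2; Supplier3 ships 42; Supplier4 ships 90.)

1812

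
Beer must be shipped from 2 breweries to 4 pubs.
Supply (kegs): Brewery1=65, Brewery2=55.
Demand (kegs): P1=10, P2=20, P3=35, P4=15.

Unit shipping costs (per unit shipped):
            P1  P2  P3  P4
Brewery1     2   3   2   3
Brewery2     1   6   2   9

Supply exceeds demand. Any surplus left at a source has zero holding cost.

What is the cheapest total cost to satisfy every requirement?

185

An optimal shipping plan:
  Brewery1–P2: 20 × 3 = 60
  Brewery1–P3: 30 × 2 = 60
  Brewery1–P4: 15 × 3 = 45
  Brewery2–P1: 10 × 1 = 10
  Brewery2–P3: 5 × 2 = 10
Total = 60 + 60 + 45 + 10 + 10 = 185.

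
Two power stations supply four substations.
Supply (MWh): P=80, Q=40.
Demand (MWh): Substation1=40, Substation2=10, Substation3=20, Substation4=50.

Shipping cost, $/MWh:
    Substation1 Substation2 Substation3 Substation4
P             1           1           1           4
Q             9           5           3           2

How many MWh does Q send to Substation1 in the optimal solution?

The minimum-cost plan:
  P→Substation1: 40 × $1 = $40
  P→Substation2: 10 × $1 = $10
  P→Substation3: 20 × $1 = $20
  P→Substation4: 10 × $4 = $40
  Q→Substation4: 40 × $2 = $80
Total cost = $190.
The route Q→Substation1 is not used.

0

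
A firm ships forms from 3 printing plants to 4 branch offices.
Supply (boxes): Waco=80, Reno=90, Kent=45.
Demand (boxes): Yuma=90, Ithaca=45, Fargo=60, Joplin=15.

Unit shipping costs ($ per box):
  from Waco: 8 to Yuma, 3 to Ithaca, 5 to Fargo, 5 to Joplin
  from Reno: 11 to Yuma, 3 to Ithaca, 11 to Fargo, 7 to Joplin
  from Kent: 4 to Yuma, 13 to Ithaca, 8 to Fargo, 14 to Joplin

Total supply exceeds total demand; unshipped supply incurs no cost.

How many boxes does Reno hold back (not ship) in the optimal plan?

An optimal plan:
  Waco->Yuma: 20 boxes
  Waco->Fargo: 60 boxes
  Reno->Yuma: 25 boxes
  Reno->Ithaca: 45 boxes
  Reno->Joplin: 15 boxes
  Kent->Yuma: 45 boxes
Total cost = $1155.
Reno ships 85 of its 90, leaving 5.

5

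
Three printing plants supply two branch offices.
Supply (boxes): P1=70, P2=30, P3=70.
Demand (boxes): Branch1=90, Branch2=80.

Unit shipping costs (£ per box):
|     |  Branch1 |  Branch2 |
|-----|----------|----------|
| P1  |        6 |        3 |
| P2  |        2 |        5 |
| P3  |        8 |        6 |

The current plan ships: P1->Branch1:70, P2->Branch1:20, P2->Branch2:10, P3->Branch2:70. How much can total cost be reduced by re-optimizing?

120

Current plan cost = 70·6 + 20·2 + 10·5 + 70·6 = £930.
Optimal plan:
  P1→Branch2: 70 × £3 = £210
  P2→Branch1: 30 × £2 = £60
  P3→Branch1: 60 × £8 = £480
  P3→Branch2: 10 × £6 = £60
Optimal cost = £810.
Saving = 930 − 810 = £120.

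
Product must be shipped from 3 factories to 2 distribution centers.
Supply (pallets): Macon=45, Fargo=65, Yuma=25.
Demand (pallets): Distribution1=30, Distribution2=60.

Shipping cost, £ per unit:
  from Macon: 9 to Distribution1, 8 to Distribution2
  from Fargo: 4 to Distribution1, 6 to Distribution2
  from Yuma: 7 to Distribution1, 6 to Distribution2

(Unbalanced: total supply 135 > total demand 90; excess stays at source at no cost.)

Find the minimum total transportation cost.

One minimum-cost allocation:
  Fargo–Distribution1: 30 pallets
  Fargo–Distribution2: 35 pallets
  Yuma–Distribution2: 25 pallets
Total cost = £480.

480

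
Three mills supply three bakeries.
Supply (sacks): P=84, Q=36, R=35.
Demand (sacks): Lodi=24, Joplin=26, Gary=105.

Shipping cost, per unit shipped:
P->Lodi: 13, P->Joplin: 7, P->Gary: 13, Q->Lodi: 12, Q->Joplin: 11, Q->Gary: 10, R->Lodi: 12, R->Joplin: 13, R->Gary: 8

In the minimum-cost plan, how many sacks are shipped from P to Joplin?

26

Solving gives:
  P→Lodi: 24 × 13 = 312
  P→Joplin: 26 × 7 = 182
  P→Gary: 34 × 13 = 442
  Q→Gary: 36 × 10 = 360
  R→Gary: 35 × 8 = 280
Total cost = 1576.
So P→Joplin carries 26 sacks.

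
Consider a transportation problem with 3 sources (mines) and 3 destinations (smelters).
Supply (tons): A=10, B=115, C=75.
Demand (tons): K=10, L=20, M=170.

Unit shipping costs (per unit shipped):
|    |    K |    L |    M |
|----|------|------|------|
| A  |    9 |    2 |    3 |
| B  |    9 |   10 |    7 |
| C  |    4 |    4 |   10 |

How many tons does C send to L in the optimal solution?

20

Optimal shipments:
  A→M: 10 × 3 = 30
  B→M: 115 × 7 = 805
  C→K: 10 × 4 = 40
  C→L: 20 × 4 = 80
  C→M: 45 × 10 = 450
Total cost = 1405.
So C→L carries 20 tons.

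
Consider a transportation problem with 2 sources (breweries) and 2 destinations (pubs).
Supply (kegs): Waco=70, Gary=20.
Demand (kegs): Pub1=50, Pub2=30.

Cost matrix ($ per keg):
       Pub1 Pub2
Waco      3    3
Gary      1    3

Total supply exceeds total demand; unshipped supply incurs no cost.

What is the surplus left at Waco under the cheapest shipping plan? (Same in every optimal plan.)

10

An optimal plan:
  Waco to Pub1: 30 × $3 = $90
  Waco to Pub2: 30 × $3 = $90
  Gary to Pub1: 20 × $1 = $20
Total cost = $200.
Waco ships 60 of its 70, leaving 10.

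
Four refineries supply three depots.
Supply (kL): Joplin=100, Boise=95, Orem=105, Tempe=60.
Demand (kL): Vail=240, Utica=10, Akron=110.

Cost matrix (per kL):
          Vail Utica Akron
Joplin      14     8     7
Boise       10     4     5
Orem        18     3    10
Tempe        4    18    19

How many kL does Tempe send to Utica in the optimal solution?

Solving gives:
  Joplin→Vail: 85 kL
  Joplin→Akron: 15 kL
  Boise→Vail: 95 kL
  Orem→Utica: 10 kL
  Orem→Akron: 95 kL
  Tempe→Vail: 60 kL
Total cost = 3465.
The route Tempe→Utica is not used.

0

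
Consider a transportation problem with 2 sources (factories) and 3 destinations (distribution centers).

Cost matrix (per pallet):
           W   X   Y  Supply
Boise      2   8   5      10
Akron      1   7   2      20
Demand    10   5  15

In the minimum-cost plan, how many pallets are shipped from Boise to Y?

0

Solving gives:
  Boise–W: 10 pallets
  Akron–X: 5 pallets
  Akron–Y: 15 pallets
Total cost = 85.
The route Boise→Y is not used.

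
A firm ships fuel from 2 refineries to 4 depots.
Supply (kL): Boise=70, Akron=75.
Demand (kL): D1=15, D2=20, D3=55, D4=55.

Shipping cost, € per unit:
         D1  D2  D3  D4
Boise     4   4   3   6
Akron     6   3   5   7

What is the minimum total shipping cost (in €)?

One minimum-cost allocation:
  Boise to D1: 15 × €4 = €60
  Boise to D3: 55 × €3 = €165
  Akron to D2: 20 × €3 = €60
  Akron to D4: 55 × €7 = €385
Total = 60 + 165 + 60 + 385 = €670.
(Supply check: Boise ships 70; Akron ships 75.)

670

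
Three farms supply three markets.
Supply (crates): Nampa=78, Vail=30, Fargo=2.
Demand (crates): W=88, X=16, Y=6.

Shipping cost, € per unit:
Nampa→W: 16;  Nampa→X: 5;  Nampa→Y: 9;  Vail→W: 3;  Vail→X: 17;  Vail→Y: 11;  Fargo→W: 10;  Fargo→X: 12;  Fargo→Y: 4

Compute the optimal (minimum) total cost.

1140

Optimal allocation:
  Nampa→W: 56 × €16 = €896
  Nampa→X: 16 × €5 = €80
  Nampa→Y: 6 × €9 = €54
  Vail→W: 30 × €3 = €90
  Fargo→W: 2 × €10 = €20
Total = 896 + 80 + 54 + 90 + 20 = €1140.
(Supply check: Nampa ships 78; Vail ships 30; Fargo ships 2.)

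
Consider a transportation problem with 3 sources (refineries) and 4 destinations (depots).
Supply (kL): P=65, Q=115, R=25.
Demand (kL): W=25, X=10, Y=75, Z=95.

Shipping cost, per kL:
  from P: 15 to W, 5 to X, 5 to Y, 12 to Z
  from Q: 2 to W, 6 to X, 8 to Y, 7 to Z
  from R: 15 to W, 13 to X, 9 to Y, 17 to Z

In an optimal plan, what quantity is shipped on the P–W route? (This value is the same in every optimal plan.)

0

Solving gives:
  P→X: 10 × 5 = 50
  P→Y: 50 × 5 = 250
  P→Z: 5 × 12 = 60
  Q→W: 25 × 2 = 50
  Q→Z: 90 × 7 = 630
  R→Y: 25 × 9 = 225
Total cost = 1265.
The route P→W is not used.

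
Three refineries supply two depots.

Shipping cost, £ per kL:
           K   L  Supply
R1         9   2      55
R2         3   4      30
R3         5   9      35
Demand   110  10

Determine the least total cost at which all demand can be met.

Optimal allocation:
  R1 to K: 45 × £9 = £405
  R1 to L: 10 × £2 = £20
  R2 to K: 30 × £3 = £90
  R3 to K: 35 × £5 = £175
Total = 405 + 20 + 90 + 175 = £690.
(Supply check: R1 ships 55; R2 ships 30; R3 ships 35.)

690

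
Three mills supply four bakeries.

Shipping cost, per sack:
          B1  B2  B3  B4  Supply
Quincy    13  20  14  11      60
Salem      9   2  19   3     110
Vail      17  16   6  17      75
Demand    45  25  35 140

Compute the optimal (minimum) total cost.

1865

One minimum-cost allocation:
  Quincy->B1: 5 × 13 = 65
  Quincy->B4: 55 × 11 = 605
  Salem->B2: 25 × 2 = 50
  Salem->B4: 85 × 3 = 255
  Vail->B1: 40 × 17 = 680
  Vail->B3: 35 × 6 = 210
Total = 65 + 605 + 50 + 255 + 680 + 210 = 1865.
(Supply check: Quincy ships 60; Salem ships 110; Vail ships 75.)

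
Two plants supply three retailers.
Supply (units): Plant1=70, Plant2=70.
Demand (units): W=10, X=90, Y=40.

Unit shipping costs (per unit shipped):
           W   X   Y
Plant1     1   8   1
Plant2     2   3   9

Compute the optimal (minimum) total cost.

420

An optimal shipping plan:
  Plant1->W: 10 units
  Plant1->X: 20 units
  Plant1->Y: 40 units
  Plant2->X: 70 units
Total cost = 420.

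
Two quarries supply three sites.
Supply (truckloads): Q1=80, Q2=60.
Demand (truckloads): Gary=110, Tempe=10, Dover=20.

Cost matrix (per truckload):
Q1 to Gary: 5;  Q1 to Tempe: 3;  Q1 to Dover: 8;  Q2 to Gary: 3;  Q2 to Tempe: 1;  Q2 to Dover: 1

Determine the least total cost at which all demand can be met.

A cheapest plan:
  Q1–Gary: 70 × 5 = 350
  Q1–Tempe: 10 × 3 = 30
  Q2–Gary: 40 × 3 = 120
  Q2–Dover: 20 × 1 = 20
Total = 350 + 30 + 120 + 20 = 520.
(Supply check: Q1 ships 80; Q2 ships 60.)

520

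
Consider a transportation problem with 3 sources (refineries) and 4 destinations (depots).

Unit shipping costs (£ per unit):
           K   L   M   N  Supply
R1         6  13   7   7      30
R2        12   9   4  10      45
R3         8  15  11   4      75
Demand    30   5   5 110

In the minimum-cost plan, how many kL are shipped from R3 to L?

0

Solving gives:
  R1→K: 30 kL
  R2→L: 5 kL
  R2→M: 5 kL
  R2→N: 35 kL
  R3→N: 75 kL
Total cost = £895.
The route R3→L is not used.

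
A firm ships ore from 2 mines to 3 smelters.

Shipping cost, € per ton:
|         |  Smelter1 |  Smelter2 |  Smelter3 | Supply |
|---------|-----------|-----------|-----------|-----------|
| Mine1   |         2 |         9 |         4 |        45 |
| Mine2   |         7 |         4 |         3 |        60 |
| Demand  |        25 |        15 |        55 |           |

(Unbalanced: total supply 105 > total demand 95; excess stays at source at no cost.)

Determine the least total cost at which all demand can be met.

Optimal allocation:
  Mine1→Smelter1: 25 × €2 = €50
  Mine1→Smelter3: 10 × €4 = €40
  Mine2→Smelter2: 15 × €4 = €60
  Mine2→Smelter3: 45 × €3 = €135
Total = 50 + 40 + 60 + 135 = €285.

285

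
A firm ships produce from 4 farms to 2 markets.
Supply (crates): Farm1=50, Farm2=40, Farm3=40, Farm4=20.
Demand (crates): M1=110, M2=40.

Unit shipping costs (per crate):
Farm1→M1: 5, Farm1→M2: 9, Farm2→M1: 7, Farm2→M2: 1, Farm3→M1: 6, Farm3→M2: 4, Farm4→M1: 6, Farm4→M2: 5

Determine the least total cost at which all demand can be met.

650

A cheapest plan:
  Farm1 to M1: 50 crates
  Farm2 to M2: 40 crates
  Farm3 to M1: 40 crates
  Farm4 to M1: 20 crates
Total cost = 650.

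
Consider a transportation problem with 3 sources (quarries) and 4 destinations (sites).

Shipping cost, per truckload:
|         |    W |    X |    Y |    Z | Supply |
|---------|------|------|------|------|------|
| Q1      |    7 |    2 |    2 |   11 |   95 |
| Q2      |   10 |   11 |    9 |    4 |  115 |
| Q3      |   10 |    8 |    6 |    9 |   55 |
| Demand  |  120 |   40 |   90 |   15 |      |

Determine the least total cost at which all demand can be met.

1660

One minimum-cost allocation:
  Q1→X: 40 × 2 = 80
  Q1→Y: 55 × 2 = 110
  Q2→W: 100 × 10 = 1000
  Q2→Z: 15 × 4 = 60
  Q3→W: 20 × 10 = 200
  Q3→Y: 35 × 6 = 210
Total = 80 + 110 + 1000 + 60 + 200 + 210 = 1660.
(Supply check: Q1 ships 95; Q2 ships 115; Q3 ships 55.)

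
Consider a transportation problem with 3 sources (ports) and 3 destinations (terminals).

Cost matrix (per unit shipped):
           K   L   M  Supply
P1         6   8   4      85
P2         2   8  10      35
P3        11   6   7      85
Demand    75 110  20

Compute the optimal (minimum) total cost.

1100

One minimum-cost allocation:
  P1->K: 40 × 6 = 240
  P1->L: 25 × 8 = 200
  P1->M: 20 × 4 = 80
  P2->K: 35 × 2 = 70
  P3->L: 85 × 6 = 510
Total = 240 + 200 + 80 + 70 + 510 = 1100.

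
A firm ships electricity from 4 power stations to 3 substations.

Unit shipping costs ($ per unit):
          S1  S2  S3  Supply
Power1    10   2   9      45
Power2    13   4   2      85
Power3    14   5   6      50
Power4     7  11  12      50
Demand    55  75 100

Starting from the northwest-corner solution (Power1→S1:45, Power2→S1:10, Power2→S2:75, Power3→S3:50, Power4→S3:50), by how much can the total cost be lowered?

Current plan cost = 45·10 + 10·13 + 75·4 + 50·6 + 50·12 = $1780.
Optimal plan:
  Power1–S1: 5 × $10 = $50
  Power1–S2: 40 × $2 = $80
  Power2–S3: 85 × $2 = $170
  Power3–S2: 35 × $5 = $175
  Power3–S3: 15 × $6 = $90
  Power4–S1: 50 × $7 = $350
Optimal cost = $915.
Saving = 1780 − 915 = $865.

865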